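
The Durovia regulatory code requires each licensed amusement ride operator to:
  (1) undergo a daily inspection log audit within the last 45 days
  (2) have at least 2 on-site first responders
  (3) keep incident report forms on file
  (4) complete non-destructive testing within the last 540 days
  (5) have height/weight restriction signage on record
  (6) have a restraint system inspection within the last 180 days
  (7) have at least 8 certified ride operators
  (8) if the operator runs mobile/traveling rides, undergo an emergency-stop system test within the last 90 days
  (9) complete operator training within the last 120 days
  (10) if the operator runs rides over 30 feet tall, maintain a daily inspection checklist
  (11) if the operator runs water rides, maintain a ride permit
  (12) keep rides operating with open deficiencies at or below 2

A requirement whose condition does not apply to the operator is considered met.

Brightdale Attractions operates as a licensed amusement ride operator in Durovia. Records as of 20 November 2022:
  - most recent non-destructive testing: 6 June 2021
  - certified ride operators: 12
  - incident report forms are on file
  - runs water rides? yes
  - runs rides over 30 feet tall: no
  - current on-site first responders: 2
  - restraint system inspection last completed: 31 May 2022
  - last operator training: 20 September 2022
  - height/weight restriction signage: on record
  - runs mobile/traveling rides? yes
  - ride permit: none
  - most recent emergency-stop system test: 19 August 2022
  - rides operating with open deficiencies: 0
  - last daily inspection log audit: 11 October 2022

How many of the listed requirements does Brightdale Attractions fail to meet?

1. daily inspection log audit 40 days ago vs limit 45 → met
2. on-site first responders 2 ≥ 2 → met
3. incident report forms present → met
4. non-destructive testing 532 days ago vs limit 540 → met
5. height/weight restriction signage present → met
6. restraint system inspection 173 days ago vs limit 180 → met
7. certified ride operators 12 ≥ 8 → met
8. condition 'runs mobile/traveling rides' holds; emergency-stop system test 93 days ago vs limit 90 → not met
9. operator training 61 days ago vs limit 120 → met
10. condition 'runs rides over 30 feet tall' does not hold → requirement n/a → met
11. condition 'runs water rides' holds; ride permit absent → not met
12. rides operating with open deficiencies 0 ≤ 2 → met
Not met: 2 of 12

2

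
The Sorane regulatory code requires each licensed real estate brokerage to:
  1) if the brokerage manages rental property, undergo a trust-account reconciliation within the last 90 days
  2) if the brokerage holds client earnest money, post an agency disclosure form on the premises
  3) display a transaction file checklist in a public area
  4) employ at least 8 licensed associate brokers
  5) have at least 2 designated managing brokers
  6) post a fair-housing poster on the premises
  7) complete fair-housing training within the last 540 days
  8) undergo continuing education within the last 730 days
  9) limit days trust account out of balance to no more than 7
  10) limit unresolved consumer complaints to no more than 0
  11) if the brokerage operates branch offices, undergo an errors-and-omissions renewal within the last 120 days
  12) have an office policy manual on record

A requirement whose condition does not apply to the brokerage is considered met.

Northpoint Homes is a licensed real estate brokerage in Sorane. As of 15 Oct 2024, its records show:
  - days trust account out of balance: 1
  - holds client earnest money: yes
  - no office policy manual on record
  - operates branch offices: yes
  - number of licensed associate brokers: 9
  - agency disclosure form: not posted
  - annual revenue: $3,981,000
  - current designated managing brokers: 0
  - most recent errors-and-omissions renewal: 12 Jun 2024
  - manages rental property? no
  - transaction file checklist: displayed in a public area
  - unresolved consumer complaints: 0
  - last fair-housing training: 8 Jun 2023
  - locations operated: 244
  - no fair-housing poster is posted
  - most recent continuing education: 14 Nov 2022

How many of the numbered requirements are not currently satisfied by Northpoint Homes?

5

1. condition 'manages rental property' does not hold → requirement n/a → met
2. condition 'holds client earnest money' holds; agency disclosure form absent → not met
3. transaction file checklist present → met
4. licensed associate brokers 9 ≥ 8 → met
5. designated managing brokers 0 < 2 → not met
6. fair-housing poster absent → not met
7. fair-housing training 495 days ago vs limit 540 → met
8. continuing education 701 days ago vs limit 730 → met
9. days trust account out of balance 1 ≤ 7 → met
10. unresolved consumer complaints 0 ≤ 0 → met
11. condition 'operates branch offices' holds; errors-and-omissions renewal 125 days ago vs limit 120 → not met
12. office policy manual absent → not met
Not met: 5 of 12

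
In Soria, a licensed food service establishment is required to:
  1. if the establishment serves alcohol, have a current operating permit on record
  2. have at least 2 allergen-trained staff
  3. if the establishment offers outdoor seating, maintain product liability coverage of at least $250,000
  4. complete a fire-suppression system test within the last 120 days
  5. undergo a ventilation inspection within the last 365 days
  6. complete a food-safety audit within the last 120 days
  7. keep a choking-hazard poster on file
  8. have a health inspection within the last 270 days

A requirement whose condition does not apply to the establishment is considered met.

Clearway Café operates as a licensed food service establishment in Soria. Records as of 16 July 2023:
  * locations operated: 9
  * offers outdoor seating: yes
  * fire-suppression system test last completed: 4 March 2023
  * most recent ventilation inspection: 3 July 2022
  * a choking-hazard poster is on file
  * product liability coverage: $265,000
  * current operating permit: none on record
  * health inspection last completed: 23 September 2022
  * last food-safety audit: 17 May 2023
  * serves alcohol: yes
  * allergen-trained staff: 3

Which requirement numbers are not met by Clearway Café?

1. condition 'serves alcohol' holds; current operating permit absent → not met
2. allergen-trained staff 3 ≥ 2 → met
3. condition 'offers outdoor seating' holds; product liability coverage $265,000 ≥ $250,000 → met
4. fire-suppression system test 134 days ago vs limit 120 → not met
5. ventilation inspection 378 days ago vs limit 365 → not met
6. food-safety audit 60 days ago vs limit 120 → met
7. choking-hazard poster present → met
8. health inspection 296 days ago vs limit 270 → not met
Not met: 1, 4, 5, 8

1, 4, 5, 8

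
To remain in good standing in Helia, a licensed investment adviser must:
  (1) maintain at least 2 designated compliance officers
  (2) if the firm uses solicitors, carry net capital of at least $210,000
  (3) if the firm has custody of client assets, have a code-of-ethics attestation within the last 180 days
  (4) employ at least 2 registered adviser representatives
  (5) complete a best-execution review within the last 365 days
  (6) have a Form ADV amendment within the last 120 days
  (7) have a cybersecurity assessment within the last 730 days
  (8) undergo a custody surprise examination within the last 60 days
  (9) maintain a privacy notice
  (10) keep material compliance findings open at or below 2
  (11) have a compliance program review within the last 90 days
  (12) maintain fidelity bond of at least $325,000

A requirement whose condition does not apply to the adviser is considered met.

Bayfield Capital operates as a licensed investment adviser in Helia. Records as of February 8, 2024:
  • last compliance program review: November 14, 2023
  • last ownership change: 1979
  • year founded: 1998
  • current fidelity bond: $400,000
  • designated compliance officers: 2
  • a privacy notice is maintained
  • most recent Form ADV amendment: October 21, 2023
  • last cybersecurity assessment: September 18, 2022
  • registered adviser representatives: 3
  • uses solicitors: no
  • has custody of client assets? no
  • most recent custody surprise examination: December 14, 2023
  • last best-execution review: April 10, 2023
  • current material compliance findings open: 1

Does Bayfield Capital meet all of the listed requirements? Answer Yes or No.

Yes

1. designated compliance officers 2 ≥ 2 → met
2. condition 'uses solicitors' does not hold → requirement n/a → met
3. condition 'has custody of client assets' does not hold → requirement n/a → met
4. registered adviser representatives 3 ≥ 2 → met
5. best-execution review 304 days ago vs limit 365 → met
6. Form ADV amendment 110 days ago vs limit 120 → met
7. cybersecurity assessment 508 days ago vs limit 730 → met
8. custody surprise examination 56 days ago vs limit 60 → met
9. privacy notice present → met
10. material compliance findings open 1 ≤ 2 → met
11. compliance program review 86 days ago vs limit 90 → met
12. fidelity bond $400,000 ≥ $325,000 → met
All met.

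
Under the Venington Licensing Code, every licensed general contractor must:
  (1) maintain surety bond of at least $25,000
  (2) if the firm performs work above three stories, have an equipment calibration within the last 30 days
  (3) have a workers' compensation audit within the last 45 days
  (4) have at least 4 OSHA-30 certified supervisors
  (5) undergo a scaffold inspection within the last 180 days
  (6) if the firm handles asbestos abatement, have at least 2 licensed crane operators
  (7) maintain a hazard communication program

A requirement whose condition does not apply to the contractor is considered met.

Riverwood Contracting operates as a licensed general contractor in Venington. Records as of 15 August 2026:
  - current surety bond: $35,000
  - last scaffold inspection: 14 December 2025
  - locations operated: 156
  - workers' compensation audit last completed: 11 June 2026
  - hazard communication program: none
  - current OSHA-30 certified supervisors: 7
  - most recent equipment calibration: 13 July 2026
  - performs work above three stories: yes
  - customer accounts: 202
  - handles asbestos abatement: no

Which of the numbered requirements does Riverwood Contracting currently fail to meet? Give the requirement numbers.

2, 3, 5, 7

1. surety bond $35,000 ≥ $25,000 → met
2. condition 'performs work above three stories' holds; equipment calibration 33 days ago vs limit 30 → not met
3. workers' compensation audit 65 days ago vs limit 45 → not met
4. OSHA-30 certified supervisors 7 ≥ 4 → met
5. scaffold inspection 244 days ago vs limit 180 → not met
6. condition 'handles asbestos abatement' does not hold → requirement n/a → met
7. hazard communication program absent → not met
Not met: 2, 3, 5, 7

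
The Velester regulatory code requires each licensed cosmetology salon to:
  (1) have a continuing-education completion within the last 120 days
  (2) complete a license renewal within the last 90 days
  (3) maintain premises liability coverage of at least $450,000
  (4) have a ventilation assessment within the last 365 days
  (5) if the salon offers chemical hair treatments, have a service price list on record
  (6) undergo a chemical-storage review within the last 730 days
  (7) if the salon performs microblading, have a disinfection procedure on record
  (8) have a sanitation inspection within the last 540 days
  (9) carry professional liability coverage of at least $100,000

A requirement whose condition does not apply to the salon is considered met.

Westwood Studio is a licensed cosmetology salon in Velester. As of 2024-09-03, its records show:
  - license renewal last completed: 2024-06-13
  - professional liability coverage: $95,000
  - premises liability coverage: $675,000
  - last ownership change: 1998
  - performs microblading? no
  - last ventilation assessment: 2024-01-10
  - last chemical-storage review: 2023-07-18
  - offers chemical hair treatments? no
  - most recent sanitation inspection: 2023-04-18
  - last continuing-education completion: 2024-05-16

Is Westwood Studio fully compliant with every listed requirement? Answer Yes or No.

No

1. continuing-education completion 110 days ago vs limit 120 → met
2. license renewal 82 days ago vs limit 90 → met
3. premises liability coverage $675,000 ≥ $450,000 → met
4. ventilation assessment 237 days ago vs limit 365 → met
5. condition 'offers chemical hair treatments' does not hold → requirement n/a → met
6. chemical-storage review 413 days ago vs limit 730 → met
7. condition 'performs microblading' does not hold → requirement n/a → met
8. sanitation inspection 504 days ago vs limit 540 → met
9. professional liability coverage $95,000 < $100,000 → not met
Not met: 9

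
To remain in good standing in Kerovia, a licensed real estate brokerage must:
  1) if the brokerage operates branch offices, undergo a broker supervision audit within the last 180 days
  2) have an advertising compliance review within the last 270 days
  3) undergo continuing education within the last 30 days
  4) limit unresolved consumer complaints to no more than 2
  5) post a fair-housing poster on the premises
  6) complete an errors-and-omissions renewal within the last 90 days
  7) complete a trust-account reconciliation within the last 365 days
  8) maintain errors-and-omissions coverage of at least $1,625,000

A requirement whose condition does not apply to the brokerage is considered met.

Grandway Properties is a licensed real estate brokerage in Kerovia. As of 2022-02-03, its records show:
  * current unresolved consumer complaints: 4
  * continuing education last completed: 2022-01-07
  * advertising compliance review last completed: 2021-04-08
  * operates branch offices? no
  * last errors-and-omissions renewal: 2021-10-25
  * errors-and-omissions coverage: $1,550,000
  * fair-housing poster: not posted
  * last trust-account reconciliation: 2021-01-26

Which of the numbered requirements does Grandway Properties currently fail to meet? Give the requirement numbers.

2, 4, 5, 6, 7, 8

1. condition 'operates branch offices' does not hold → requirement n/a → met
2. advertising compliance review 301 days ago vs limit 270 → not met
3. continuing education 27 days ago vs limit 30 → met
4. unresolved consumer complaints 4 > 2 → not met
5. fair-housing poster absent → not met
6. errors-and-omissions renewal 101 days ago vs limit 90 → not met
7. trust-account reconciliation 373 days ago vs limit 365 → not met
8. errors-and-omissions coverage $1,550,000 < $1,625,000 → not met
Not met: 2, 4, 5, 6, 7, 8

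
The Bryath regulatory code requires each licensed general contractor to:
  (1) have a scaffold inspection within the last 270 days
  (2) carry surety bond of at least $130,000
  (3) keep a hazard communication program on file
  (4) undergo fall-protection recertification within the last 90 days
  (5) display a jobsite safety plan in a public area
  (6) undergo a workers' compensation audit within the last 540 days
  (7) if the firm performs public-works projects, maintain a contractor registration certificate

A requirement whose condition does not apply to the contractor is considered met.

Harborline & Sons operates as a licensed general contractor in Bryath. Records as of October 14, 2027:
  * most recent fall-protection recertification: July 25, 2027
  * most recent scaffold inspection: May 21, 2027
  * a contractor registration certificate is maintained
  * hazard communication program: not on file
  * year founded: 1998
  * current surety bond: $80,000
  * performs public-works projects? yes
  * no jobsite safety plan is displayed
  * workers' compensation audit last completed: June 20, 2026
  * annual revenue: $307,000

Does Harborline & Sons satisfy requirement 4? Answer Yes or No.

Yes

4. fall-protection recertification 81 days ago vs limit 90 → met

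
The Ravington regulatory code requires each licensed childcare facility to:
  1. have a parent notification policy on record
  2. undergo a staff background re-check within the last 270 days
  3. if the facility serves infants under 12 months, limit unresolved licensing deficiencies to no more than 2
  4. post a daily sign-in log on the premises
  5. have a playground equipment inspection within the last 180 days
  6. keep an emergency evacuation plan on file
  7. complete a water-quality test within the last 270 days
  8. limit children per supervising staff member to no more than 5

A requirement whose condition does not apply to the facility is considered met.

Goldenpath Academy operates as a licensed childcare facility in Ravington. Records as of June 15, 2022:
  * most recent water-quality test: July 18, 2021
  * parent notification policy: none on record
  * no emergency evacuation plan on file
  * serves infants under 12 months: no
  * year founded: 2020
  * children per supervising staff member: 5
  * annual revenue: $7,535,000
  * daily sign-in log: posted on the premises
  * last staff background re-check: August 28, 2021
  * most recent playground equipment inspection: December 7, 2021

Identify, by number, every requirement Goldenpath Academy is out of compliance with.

1, 2, 5, 6, 7

1. parent notification policy absent → not met
2. staff background re-check 291 days ago vs limit 270 → not met
3. condition 'serves infants under 12 months' does not hold → requirement n/a → met
4. daily sign-in log present → met
5. playground equipment inspection 190 days ago vs limit 180 → not met
6. emergency evacuation plan absent → not met
7. water-quality test 332 days ago vs limit 270 → not met
8. children per supervising staff member 5 ≤ 5 → met
Not met: 1, 2, 5, 6, 7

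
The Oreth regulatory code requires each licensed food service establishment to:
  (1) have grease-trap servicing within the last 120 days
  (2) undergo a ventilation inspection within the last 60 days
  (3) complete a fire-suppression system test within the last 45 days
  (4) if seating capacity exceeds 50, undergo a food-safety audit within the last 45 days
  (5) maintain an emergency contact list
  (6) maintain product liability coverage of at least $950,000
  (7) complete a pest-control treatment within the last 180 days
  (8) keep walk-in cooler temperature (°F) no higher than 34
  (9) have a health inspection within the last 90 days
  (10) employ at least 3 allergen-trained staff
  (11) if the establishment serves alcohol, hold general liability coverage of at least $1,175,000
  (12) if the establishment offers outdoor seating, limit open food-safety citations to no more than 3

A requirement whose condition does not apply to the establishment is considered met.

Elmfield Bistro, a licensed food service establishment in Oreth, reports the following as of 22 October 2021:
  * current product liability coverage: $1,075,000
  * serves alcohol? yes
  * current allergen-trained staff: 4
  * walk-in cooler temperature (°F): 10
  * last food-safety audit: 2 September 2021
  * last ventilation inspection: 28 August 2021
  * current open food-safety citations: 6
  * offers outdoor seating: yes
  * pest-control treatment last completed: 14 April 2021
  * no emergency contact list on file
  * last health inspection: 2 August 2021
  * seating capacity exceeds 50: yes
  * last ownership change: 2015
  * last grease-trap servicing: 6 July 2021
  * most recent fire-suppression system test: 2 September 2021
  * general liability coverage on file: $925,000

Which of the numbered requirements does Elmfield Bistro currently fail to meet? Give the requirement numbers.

3, 4, 5, 7, 11, 12

1. grease-trap servicing 108 days ago vs limit 120 → met
2. ventilation inspection 55 days ago vs limit 60 → met
3. fire-suppression system test 50 days ago vs limit 45 → not met
4. condition 'seating capacity exceeds 50' holds; food-safety audit 50 days ago vs limit 45 → not met
5. emergency contact list absent → not met
6. product liability coverage $1,075,000 ≥ $950,000 → met
7. pest-control treatment 191 days ago vs limit 180 → not met
8. walk-in cooler temperature (°F) 10 ≤ 34 → met
9. health inspection 81 days ago vs limit 90 → met
10. allergen-trained staff 4 ≥ 3 → met
11. condition 'serves alcohol' holds; general liability coverage $925,000 < $1,175,000 → not met
12. condition 'offers outdoor seating' holds; open food-safety citations 6 > 3 → not met
Not met: 3, 4, 5, 7, 11, 12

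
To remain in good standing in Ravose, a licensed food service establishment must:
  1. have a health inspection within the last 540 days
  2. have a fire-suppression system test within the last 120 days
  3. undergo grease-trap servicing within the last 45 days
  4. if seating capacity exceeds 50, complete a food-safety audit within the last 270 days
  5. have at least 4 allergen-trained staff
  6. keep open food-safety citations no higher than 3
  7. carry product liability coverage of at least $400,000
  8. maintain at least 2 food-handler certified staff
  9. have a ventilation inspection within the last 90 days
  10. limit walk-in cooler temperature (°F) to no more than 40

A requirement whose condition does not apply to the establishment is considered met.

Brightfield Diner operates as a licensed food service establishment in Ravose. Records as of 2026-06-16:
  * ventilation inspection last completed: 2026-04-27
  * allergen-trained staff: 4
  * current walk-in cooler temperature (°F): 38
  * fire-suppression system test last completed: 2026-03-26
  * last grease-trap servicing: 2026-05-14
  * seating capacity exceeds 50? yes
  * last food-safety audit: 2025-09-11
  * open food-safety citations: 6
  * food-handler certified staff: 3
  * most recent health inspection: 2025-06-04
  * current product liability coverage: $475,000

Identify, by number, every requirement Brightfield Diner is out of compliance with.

4, 6

1. health inspection 377 days ago vs limit 540 → met
2. fire-suppression system test 82 days ago vs limit 120 → met
3. grease-trap servicing 33 days ago vs limit 45 → met
4. condition 'seating capacity exceeds 50' holds; food-safety audit 278 days ago vs limit 270 → not met
5. allergen-trained staff 4 ≥ 4 → met
6. open food-safety citations 6 > 3 → not met
7. product liability coverage $475,000 ≥ $400,000 → met
8. food-handler certified staff 3 ≥ 2 → met
9. ventilation inspection 50 days ago vs limit 90 → met
10. walk-in cooler temperature (°F) 38 ≤ 40 → met
Not met: 4, 6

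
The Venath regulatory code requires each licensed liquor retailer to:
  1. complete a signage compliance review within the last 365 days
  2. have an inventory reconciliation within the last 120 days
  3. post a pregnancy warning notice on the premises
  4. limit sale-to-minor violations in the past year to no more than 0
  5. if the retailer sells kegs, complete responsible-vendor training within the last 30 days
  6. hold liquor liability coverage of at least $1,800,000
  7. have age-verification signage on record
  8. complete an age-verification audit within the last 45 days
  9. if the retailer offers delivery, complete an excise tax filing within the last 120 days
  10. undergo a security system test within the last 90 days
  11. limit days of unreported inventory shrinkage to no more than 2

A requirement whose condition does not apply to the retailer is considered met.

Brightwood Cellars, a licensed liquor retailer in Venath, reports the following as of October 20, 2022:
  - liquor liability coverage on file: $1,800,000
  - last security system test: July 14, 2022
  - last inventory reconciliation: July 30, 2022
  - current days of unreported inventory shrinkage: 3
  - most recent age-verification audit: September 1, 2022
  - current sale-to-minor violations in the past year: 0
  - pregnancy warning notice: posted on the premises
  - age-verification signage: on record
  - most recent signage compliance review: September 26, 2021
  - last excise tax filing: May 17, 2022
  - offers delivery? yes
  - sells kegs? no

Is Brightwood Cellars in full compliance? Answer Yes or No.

1. signage compliance review 389 days ago vs limit 365 → not met
2. inventory reconciliation 82 days ago vs limit 120 → met
3. pregnancy warning notice present → met
4. sale-to-minor violations in the past year 0 ≤ 0 → met
5. condition 'sells kegs' does not hold → requirement n/a → met
6. liquor liability coverage $1,800,000 ≥ $1,800,000 → met
7. age-verification signage present → met
8. age-verification audit 49 days ago vs limit 45 → not met
9. condition 'offers delivery' holds; excise tax filing 156 days ago vs limit 120 → not met
10. security system test 98 days ago vs limit 90 → not met
11. days of unreported inventory shrinkage 3 > 2 → not met
Not met: 1, 8, 9, 10, 11

No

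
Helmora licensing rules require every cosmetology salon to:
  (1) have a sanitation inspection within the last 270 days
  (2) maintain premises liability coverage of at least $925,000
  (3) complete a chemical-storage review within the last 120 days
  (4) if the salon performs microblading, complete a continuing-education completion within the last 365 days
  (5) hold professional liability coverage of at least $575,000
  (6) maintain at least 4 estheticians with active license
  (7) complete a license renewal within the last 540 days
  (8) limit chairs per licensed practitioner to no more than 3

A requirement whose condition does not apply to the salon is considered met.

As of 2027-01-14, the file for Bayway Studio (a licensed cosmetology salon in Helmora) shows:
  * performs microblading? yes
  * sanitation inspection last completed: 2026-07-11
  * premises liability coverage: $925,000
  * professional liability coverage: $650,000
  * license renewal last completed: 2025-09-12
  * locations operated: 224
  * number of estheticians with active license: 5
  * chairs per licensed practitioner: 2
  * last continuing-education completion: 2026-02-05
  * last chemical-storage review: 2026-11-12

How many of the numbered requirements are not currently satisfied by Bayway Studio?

1. sanitation inspection 187 days ago vs limit 270 → met
2. premises liability coverage $925,000 ≥ $925,000 → met
3. chemical-storage review 63 days ago vs limit 120 → met
4. condition 'performs microblading' holds; continuing-education completion 343 days ago vs limit 365 → met
5. professional liability coverage $650,000 ≥ $575,000 → met
6. estheticians with active license 5 ≥ 4 → met
7. license renewal 489 days ago vs limit 540 → met
8. chairs per licensed practitioner 2 ≤ 3 → met
Not met: 0 of 8

0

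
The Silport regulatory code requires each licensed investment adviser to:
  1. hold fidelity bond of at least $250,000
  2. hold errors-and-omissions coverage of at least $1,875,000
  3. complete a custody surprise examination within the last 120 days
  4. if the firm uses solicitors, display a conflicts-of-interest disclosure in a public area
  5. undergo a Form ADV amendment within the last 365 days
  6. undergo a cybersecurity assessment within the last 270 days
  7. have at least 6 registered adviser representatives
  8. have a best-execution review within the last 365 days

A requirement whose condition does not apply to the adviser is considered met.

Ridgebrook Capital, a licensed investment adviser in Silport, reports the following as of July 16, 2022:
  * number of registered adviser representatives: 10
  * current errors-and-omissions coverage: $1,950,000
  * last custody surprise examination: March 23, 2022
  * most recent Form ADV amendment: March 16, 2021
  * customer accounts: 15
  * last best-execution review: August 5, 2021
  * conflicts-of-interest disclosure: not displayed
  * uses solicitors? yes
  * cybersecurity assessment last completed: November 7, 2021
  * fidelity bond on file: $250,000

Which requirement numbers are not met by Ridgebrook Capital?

4, 5

1. fidelity bond $250,000 ≥ $250,000 → met
2. errors-and-omissions coverage $1,950,000 ≥ $1,875,000 → met
3. custody surprise examination 115 days ago vs limit 120 → met
4. condition 'uses solicitors' holds; conflicts-of-interest disclosure absent → not met
5. Form ADV amendment 487 days ago vs limit 365 → not met
6. cybersecurity assessment 251 days ago vs limit 270 → met
7. registered adviser representatives 10 ≥ 6 → met
8. best-execution review 345 days ago vs limit 365 → met
Not met: 4, 5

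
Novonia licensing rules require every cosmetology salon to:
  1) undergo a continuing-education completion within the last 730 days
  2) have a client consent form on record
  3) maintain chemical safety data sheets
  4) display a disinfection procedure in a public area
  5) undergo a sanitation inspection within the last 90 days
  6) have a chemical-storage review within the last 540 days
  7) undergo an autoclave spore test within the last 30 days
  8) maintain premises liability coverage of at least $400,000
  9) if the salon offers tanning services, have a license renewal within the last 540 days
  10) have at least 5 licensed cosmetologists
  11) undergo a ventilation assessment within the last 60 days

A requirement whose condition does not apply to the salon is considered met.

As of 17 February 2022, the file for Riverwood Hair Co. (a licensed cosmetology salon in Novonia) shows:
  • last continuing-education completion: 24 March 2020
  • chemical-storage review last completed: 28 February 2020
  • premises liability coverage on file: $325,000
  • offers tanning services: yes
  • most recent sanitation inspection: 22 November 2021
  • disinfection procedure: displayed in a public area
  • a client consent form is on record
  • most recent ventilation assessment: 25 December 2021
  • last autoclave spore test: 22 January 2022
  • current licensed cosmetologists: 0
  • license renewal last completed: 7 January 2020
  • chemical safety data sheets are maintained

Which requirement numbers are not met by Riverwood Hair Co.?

1. continuing-education completion 695 days ago vs limit 730 → met
2. client consent form present → met
3. chemical safety data sheets present → met
4. disinfection procedure present → met
5. sanitation inspection 87 days ago vs limit 90 → met
6. chemical-storage review 720 days ago vs limit 540 → not met
7. autoclave spore test 26 days ago vs limit 30 → met
8. premises liability coverage $325,000 < $400,000 → not met
9. condition 'offers tanning services' holds; license renewal 772 days ago vs limit 540 → not met
10. licensed cosmetologists 0 < 5 → not met
11. ventilation assessment 54 days ago vs limit 60 → met
Not met: 6, 8, 9, 10

6, 8, 9, 10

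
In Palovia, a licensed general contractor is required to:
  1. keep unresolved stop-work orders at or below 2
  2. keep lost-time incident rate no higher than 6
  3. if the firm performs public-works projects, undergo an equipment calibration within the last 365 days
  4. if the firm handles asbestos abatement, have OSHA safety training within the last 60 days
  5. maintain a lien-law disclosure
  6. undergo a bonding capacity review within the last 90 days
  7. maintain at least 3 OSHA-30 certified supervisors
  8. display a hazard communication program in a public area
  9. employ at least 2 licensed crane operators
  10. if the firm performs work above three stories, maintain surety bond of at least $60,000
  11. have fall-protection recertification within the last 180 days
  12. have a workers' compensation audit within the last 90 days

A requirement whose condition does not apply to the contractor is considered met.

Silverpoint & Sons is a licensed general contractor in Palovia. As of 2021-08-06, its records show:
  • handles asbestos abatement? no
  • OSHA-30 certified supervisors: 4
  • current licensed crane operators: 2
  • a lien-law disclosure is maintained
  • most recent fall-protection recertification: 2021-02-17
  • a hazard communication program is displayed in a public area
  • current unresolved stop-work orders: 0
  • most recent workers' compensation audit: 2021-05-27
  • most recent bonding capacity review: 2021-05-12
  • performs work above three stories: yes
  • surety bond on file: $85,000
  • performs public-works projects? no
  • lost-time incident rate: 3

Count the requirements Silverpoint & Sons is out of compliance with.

0

1. unresolved stop-work orders 0 ≤ 2 → met
2. lost-time incident rate 3 ≤ 6 → met
3. condition 'performs public-works projects' does not hold → requirement n/a → met
4. condition 'handles asbestos abatement' does not hold → requirement n/a → met
5. lien-law disclosure present → met
6. bonding capacity review 86 days ago vs limit 90 → met
7. OSHA-30 certified supervisors 4 ≥ 3 → met
8. hazard communication program present → met
9. licensed crane operators 2 ≥ 2 → met
10. condition 'performs work above three stories' holds; surety bond $85,000 ≥ $60,000 → met
11. fall-protection recertification 170 days ago vs limit 180 → met
12. workers' compensation audit 71 days ago vs limit 90 → met
Not met: 0 of 12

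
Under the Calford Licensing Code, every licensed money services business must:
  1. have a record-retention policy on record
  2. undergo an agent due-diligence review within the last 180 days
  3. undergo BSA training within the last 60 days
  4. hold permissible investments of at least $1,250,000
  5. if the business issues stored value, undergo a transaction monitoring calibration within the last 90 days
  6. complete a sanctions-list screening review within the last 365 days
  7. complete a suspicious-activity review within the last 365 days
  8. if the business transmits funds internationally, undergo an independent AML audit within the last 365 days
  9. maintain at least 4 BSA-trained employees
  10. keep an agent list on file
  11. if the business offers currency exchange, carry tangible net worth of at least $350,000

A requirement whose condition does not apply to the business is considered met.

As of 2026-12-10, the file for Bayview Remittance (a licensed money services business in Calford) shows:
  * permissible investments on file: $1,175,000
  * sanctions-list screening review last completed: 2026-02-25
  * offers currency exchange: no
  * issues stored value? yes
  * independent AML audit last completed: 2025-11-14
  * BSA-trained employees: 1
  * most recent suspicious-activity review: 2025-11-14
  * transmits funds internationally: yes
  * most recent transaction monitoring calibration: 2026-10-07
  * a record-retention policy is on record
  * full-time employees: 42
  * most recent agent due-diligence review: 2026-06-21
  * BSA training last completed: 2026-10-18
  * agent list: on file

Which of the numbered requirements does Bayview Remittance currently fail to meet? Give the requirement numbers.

1. record-retention policy present → met
2. agent due-diligence review 172 days ago vs limit 180 → met
3. BSA training 53 days ago vs limit 60 → met
4. permissible investments $1,175,000 < $1,250,000 → not met
5. condition 'issues stored value' holds; transaction monitoring calibration 64 days ago vs limit 90 → met
6. sanctions-list screening review 288 days ago vs limit 365 → met
7. suspicious-activity review 391 days ago vs limit 365 → not met
8. condition 'transmits funds internationally' holds; independent AML audit 391 days ago vs limit 365 → not met
9. BSA-trained employees 1 < 4 → not met
10. agent list present → met
11. condition 'offers currency exchange' does not hold → requirement n/a → met
Not met: 4, 7, 8, 9

4, 7, 8, 9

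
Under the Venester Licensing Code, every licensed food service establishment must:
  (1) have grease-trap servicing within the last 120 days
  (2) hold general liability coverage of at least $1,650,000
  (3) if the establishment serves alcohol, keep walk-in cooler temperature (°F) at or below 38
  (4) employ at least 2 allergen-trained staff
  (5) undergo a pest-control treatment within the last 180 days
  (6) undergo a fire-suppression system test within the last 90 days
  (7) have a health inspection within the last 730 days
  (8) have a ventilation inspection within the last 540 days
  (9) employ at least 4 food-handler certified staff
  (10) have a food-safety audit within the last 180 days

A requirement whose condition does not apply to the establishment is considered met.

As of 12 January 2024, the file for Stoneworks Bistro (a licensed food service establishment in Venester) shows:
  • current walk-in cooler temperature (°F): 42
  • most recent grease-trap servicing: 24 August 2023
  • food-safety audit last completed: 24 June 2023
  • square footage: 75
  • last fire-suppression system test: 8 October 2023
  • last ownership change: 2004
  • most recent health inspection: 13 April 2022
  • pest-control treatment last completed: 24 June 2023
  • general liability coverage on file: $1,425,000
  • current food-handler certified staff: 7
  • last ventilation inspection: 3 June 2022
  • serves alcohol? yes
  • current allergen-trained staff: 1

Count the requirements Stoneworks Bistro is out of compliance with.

8

1. grease-trap servicing 141 days ago vs limit 120 → not met
2. general liability coverage $1,425,000 < $1,650,000 → not met
3. condition 'serves alcohol' holds; walk-in cooler temperature (°F) 42 > 38 → not met
4. allergen-trained staff 1 < 2 → not met
5. pest-control treatment 202 days ago vs limit 180 → not met
6. fire-suppression system test 96 days ago vs limit 90 → not met
7. health inspection 639 days ago vs limit 730 → met
8. ventilation inspection 588 days ago vs limit 540 → not met
9. food-handler certified staff 7 ≥ 4 → met
10. food-safety audit 202 days ago vs limit 180 → not met
Not met: 8 of 10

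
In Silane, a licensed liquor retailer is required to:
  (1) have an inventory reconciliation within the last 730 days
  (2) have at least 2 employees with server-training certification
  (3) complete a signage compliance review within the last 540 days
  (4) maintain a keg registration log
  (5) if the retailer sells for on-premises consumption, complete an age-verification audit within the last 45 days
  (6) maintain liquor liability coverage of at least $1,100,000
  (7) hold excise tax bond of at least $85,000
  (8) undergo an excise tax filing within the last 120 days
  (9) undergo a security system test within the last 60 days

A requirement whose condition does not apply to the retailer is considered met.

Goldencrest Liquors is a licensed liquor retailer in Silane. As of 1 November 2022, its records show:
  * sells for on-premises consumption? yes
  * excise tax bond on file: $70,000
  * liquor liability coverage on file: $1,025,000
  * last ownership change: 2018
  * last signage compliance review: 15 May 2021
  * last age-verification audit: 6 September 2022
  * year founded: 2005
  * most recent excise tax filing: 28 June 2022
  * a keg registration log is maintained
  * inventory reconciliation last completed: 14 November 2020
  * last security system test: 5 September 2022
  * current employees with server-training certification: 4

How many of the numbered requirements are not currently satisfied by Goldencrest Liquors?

4

1. inventory reconciliation 717 days ago vs limit 730 → met
2. employees with server-training certification 4 ≥ 2 → met
3. signage compliance review 535 days ago vs limit 540 → met
4. keg registration log present → met
5. condition 'sells for on-premises consumption' holds; age-verification audit 56 days ago vs limit 45 → not met
6. liquor liability coverage $1,025,000 < $1,100,000 → not met
7. excise tax bond $70,000 < $85,000 → not met
8. excise tax filing 126 days ago vs limit 120 → not met
9. security system test 57 days ago vs limit 60 → met
Not met: 4 of 9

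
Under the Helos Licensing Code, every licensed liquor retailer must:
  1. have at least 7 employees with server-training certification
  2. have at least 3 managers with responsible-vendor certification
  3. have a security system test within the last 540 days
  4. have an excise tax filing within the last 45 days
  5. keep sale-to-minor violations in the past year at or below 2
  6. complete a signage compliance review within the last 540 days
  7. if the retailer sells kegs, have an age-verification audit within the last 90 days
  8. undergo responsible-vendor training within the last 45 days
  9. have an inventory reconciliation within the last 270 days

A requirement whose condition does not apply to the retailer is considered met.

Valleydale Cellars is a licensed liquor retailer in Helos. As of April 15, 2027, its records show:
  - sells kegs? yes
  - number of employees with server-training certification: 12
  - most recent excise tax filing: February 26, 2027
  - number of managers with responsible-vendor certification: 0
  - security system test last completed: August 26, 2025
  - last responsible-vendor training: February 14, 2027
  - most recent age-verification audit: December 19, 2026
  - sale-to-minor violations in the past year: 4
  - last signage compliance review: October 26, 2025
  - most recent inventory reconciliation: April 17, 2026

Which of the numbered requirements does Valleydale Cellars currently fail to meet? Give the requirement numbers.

2, 3, 4, 5, 7, 8, 9

1. employees with server-training certification 12 ≥ 7 → met
2. managers with responsible-vendor certification 0 < 3 → not met
3. security system test 597 days ago vs limit 540 → not met
4. excise tax filing 48 days ago vs limit 45 → not met
5. sale-to-minor violations in the past year 4 > 2 → not met
6. signage compliance review 536 days ago vs limit 540 → met
7. condition 'sells kegs' holds; age-verification audit 117 days ago vs limit 90 → not met
8. responsible-vendor training 60 days ago vs limit 45 → not met
9. inventory reconciliation 363 days ago vs limit 270 → not met
Not met: 2, 3, 4, 5, 7, 8, 9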